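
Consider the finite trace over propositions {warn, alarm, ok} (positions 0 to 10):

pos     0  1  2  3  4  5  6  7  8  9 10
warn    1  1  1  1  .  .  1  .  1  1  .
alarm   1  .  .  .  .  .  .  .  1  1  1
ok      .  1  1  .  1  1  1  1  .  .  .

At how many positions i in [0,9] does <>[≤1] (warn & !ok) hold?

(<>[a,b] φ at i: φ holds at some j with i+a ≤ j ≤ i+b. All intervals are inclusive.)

6

Evaluate at each i in [0,9]:
  i=0: ✓ (witness j=0)
  i=1: ✗ (none in [1,2])
  i=2: ✓ (witness j=3)
  i=3: ✓ (witness j=3)
  i=4: ✗ (none in [4,5])
  i=5: ✗ (none in [5,6])
  i=6: ✗ (none in [6,7])
  i=7: ✓ (witness j=8)
  i=8: ✓ (witness j=8)
  i=9: ✓ (witness j=9)
Positions where it holds: {0, 2, 3, 7, 8, 9} → 6.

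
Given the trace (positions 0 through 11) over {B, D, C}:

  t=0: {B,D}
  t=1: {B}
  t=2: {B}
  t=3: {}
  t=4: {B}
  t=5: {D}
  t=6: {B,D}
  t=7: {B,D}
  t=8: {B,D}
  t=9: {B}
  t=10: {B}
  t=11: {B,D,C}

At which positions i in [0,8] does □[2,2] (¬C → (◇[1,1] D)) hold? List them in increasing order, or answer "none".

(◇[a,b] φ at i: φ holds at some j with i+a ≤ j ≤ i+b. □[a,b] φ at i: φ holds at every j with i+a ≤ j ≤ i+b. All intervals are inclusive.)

Evaluate at each i in [0,8]:
  i=0: ✗ (fails at j=2)
  i=1: ✗ (fails at j=3)
  i=2: ✓ (all of [4,4])
  i=3: ✓ (all of [5,5])
  i=4: ✓ (all of [6,6])
  i=5: ✓ (all of [7,7])
  i=6: ✗ (fails at j=8)
  i=7: ✗ (fails at j=9)
  i=8: ✓ (all of [10,10])

2, 3, 4, 5, 8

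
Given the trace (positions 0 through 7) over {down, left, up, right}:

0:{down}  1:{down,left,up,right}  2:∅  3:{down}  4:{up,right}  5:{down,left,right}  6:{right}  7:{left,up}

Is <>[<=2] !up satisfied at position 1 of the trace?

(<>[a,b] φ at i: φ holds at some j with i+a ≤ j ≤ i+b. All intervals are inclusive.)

Check !up at each j in [1,3]:
  j=1: false
  j=2: true
  j=3: true
Found at j=2 → formula holds.

True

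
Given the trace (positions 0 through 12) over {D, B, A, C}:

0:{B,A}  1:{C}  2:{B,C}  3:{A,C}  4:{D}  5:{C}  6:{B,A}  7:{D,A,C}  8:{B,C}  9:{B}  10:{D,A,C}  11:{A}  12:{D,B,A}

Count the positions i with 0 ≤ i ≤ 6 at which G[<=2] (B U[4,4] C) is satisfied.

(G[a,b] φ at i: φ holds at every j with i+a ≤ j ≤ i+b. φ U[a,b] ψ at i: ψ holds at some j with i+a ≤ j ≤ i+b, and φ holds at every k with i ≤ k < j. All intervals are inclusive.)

0

Evaluate at each i in [0,6]:
  i=0: ✗ (fails at j=0)
  i=1: ✗ (fails at j=1)
  i=2: ✗ (fails at j=2)
  i=3: ✗ (fails at j=3)
  i=4: ✗ (fails at j=4)
  i=5: ✗ (fails at j=5)
  i=6: ✗ (fails at j=6)
Positions where it holds: {} → 0.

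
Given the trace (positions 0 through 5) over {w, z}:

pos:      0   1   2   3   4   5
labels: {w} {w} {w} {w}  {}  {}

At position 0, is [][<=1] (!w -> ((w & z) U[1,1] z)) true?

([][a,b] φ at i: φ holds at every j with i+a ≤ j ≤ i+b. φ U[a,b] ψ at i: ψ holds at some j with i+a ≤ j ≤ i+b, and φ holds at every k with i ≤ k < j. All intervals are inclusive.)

Check (!w -> ((w & z) U[1,1] z)) at every j in [0,1]:
  j=0: antecedent false → ✓
  j=1: antecedent false → ✓
All positions satisfy it → formula holds.

Holds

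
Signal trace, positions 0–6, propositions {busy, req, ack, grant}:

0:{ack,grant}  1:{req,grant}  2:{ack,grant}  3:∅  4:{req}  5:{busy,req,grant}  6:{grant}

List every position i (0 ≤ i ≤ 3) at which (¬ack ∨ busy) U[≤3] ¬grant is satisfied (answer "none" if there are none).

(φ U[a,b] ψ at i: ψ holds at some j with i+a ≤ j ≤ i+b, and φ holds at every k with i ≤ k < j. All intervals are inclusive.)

3

Evaluate at each i in [0,3]:
  i=0: ✗ (lhs fails at k=0 before rhs at j=3)
  i=1: ✗ (lhs fails at k=2 before rhs at j=3)
  i=2: ✗ (lhs fails at k=2 before rhs at j=3)
  i=3: ✓ (rhs at j=3)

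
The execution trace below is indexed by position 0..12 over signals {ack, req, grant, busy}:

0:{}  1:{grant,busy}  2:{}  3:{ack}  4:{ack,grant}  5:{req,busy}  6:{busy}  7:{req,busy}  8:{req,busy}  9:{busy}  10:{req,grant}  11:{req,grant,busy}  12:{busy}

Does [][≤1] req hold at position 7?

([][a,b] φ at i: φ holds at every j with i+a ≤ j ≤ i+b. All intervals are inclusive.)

Holds

Check req at every j in [7,8]:
  j=7: true
  j=8: true
All positions satisfy it → formula holds.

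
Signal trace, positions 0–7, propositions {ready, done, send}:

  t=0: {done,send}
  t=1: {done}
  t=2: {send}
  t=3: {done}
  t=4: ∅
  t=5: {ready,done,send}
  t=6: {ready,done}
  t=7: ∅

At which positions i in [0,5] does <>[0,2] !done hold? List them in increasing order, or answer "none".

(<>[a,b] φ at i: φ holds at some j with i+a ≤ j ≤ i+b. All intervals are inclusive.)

Evaluate at each i in [0,5]:
  i=0: ✓ (witness j=2)
  i=1: ✓ (witness j=2)
  i=2: ✓ (witness j=2)
  i=3: ✓ (witness j=4)
  i=4: ✓ (witness j=4)
  i=5: ✓ (witness j=7)

0, 1, 2, 3, 4, 5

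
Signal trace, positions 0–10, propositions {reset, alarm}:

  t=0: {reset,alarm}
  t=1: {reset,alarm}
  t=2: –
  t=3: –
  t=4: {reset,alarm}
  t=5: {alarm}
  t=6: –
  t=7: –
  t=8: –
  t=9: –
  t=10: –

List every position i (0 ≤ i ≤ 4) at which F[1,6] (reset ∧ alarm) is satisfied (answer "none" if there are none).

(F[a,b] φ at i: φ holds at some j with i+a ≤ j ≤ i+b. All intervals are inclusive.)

Evaluate at each i in [0,4]:
  i=0: ✓ (witness j=1)
  i=1: ✓ (witness j=4)
  i=2: ✓ (witness j=4)
  i=3: ✓ (witness j=4)
  i=4: ✗ (none in [5,10])

0, 1, 2, 3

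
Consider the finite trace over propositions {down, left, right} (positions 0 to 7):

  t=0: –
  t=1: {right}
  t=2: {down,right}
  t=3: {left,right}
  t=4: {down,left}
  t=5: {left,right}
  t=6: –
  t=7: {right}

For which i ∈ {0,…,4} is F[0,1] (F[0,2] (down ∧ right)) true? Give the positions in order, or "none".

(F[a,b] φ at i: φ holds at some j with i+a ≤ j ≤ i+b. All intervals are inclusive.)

0, 1, 2

Evaluate at each i in [0,4]:
  i=0: ✓ (witness j=0)
  i=1: ✓ (witness j=1)
  i=2: ✓ (witness j=2)
  i=3: ✗ (none in [3,4])
  i=4: ✗ (none in [4,5])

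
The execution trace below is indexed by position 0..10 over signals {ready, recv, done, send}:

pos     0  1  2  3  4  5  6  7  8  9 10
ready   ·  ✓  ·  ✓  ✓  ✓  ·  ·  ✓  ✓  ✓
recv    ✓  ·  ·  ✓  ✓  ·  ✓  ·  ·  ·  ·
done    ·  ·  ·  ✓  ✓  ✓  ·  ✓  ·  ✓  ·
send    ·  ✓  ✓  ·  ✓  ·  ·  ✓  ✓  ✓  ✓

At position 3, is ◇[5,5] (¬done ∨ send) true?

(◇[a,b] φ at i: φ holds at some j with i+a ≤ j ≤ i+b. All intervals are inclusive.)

Check (¬done ∨ send) at each j in [8,8]:
  j=8: true
Found at j=8 → formula holds.

True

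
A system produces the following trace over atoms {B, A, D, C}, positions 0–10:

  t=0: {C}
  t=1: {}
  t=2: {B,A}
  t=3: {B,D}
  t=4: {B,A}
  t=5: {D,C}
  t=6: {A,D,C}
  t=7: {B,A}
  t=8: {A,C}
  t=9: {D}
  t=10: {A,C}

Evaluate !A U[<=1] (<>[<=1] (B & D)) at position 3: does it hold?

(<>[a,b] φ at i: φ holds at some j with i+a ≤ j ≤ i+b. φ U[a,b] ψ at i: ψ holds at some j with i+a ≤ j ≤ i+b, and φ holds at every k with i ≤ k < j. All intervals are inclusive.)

Yes

Need some j in [3,4] with <>[<=1] (B & D), and !A at every k in [3,j-1].
  j=3: <>[<=1] (B & D) holds; no prefix to check → satisfied.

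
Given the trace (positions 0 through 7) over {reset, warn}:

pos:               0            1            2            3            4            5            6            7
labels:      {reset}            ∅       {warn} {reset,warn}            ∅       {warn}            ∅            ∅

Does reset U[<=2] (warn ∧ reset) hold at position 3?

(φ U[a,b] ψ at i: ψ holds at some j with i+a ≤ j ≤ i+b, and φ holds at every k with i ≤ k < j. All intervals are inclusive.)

Need some j in [3,5] with (warn ∧ reset), and reset at every k in [3,j-1].
  j=3: (warn ∧ reset) holds; no prefix to check → satisfied.

True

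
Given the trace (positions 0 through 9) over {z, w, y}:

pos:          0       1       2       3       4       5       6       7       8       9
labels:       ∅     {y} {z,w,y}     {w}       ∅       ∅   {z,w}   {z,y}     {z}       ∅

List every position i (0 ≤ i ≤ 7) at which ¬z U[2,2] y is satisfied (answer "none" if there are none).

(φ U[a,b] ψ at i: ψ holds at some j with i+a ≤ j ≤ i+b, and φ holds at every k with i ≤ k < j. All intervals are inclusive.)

Evaluate at each i in [0,7]:
  i=0: ✓ (rhs at j=2; lhs holds on [0,1])
  i=1: ✗ (no rhs in [3,3])
  i=2: ✗ (no rhs in [4,4])
  i=3: ✗ (no rhs in [5,5])
  i=4: ✗ (no rhs in [6,6])
  i=5: ✗ (lhs fails at k=6 before rhs at j=7)
  i=6: ✗ (no rhs in [8,8])
  i=7: ✗ (no rhs in [9,9])

0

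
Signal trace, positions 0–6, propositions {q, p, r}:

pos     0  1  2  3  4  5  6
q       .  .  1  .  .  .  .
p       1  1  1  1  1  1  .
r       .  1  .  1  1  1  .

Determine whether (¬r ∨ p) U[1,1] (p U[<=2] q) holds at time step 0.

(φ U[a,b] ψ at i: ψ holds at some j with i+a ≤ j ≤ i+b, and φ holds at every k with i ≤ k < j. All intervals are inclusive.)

True

Need some j in [1,1] with (p U[<=2] q), and (¬r ∨ p) at every k in [0,j-1].
  j=1: (p U[<=2] q) holds; (¬r ∨ p) holds at every k in [0,0] → satisfied.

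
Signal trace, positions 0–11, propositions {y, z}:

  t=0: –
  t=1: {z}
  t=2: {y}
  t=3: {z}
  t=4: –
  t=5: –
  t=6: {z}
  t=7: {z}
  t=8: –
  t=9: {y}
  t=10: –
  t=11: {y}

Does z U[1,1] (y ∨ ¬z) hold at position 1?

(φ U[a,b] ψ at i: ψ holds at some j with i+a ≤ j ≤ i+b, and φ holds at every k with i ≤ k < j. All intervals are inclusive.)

Need some j in [2,2] with (y ∨ ¬z), and z at every k in [1,j-1].
  j=2: (y ∨ ¬z) holds; z holds at every k in [1,1] → satisfied.

Yes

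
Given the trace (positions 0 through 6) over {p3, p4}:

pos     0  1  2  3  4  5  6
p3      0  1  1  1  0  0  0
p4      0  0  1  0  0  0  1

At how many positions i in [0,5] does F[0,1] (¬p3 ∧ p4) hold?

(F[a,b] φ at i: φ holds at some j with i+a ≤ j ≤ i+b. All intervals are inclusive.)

Evaluate at each i in [0,5]:
  i=0: ✗ (none in [0,1])
  i=1: ✗ (none in [1,2])
  i=2: ✗ (none in [2,3])
  i=3: ✗ (none in [3,4])
  i=4: ✗ (none in [4,5])
  i=5: ✓ (witness j=6)
Positions where it holds: {5} → 1.

1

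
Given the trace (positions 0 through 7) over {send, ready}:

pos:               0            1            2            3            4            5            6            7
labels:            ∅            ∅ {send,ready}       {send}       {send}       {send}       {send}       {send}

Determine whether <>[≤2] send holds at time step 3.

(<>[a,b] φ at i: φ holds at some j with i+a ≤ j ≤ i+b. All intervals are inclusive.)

Check send at each j in [3,5]:
  j=3: true
  j=4: true
  j=5: true
Found at j=3 → formula holds.

True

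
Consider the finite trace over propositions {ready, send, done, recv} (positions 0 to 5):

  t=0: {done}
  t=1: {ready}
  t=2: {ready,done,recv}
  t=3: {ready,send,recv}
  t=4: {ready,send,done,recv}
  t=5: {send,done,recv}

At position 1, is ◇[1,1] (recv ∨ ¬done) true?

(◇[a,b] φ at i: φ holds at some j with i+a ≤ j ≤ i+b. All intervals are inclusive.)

True

Check (recv ∨ ¬done) at each j in [2,2]:
  j=2: true
Found at j=2 → formula holds.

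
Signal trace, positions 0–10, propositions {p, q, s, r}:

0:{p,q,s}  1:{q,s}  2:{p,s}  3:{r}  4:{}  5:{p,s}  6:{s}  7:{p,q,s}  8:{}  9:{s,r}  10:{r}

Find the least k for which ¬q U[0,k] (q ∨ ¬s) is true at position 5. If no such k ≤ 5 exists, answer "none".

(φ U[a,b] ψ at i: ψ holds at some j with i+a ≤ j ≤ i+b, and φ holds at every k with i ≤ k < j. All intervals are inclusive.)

Need earliest j ≥ 5 with (q ∨ ¬s), and ¬q at every k in [5,j-1].
  j=5: rhs fails.
  j=6: rhs fails.
  j=7: rhs holds; lhs holds on [5,6]. k = 2.

2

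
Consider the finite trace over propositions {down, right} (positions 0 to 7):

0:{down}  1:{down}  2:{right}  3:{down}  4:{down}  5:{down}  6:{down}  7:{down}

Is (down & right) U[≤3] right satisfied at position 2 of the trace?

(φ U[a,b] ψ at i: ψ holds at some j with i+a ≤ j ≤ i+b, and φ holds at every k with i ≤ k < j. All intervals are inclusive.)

Need some j in [2,5] with right, and (down & right) at every k in [2,j-1].
  j=2: right holds; no prefix to check → satisfied.

Yes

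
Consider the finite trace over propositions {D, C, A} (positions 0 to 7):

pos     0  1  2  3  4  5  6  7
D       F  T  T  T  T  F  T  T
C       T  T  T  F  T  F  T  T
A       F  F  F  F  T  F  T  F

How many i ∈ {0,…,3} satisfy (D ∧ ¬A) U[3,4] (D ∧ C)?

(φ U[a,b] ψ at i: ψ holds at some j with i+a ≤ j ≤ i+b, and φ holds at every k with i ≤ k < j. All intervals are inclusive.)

Evaluate at each i in [0,3]:
  i=0: ✗ (lhs fails at k=0 before rhs at j=4)
  i=1: ✓ (rhs at j=4; lhs holds on [1,3])
  i=2: ✗ (lhs fails at k=4 before rhs at j=6)
  i=3: ✗ (lhs fails at k=4 before rhs at j=6)
Positions where it holds: {1} → 1.

1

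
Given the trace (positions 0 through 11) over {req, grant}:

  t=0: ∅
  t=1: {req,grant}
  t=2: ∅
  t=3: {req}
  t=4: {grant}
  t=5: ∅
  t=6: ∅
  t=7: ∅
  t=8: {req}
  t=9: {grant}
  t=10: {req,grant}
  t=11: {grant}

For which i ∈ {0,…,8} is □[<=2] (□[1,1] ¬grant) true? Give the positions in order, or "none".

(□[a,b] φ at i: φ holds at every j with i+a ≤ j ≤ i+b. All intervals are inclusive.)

4, 5

Evaluate at each i in [0,8]:
  i=0: ✗ (fails at j=0)
  i=1: ✗ (fails at j=3)
  i=2: ✗ (fails at j=3)
  i=3: ✗ (fails at j=3)
  i=4: ✓ (all of [4,6])
  i=5: ✓ (all of [5,7])
  i=6: ✗ (fails at j=8)
  i=7: ✗ (fails at j=8)
  i=8: ✗ (fails at j=8)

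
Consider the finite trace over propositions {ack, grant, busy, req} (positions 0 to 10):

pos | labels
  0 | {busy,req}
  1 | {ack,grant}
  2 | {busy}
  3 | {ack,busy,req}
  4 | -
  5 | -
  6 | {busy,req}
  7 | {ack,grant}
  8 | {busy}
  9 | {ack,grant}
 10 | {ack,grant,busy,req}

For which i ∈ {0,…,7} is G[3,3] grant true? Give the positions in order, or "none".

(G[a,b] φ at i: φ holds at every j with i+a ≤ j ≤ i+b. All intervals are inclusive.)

4, 6, 7

Evaluate at each i in [0,7]:
  i=0: ✗ (fails at j=3)
  i=1: ✗ (fails at j=4)
  i=2: ✗ (fails at j=5)
  i=3: ✗ (fails at j=6)
  i=4: ✓ (all of [7,7])
  i=5: ✗ (fails at j=8)
  i=6: ✓ (all of [9,9])
  i=7: ✓ (all of [10,10])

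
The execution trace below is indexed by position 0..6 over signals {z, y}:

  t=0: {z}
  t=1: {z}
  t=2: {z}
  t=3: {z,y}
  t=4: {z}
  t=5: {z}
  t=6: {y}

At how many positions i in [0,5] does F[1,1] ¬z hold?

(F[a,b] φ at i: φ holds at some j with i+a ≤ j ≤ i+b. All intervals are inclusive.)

1

Evaluate at each i in [0,5]:
  i=0: ✗ (none in [1,1])
  i=1: ✗ (none in [2,2])
  i=2: ✗ (none in [3,3])
  i=3: ✗ (none in [4,4])
  i=4: ✗ (none in [5,5])
  i=5: ✓ (witness j=6)
Positions where it holds: {5} → 1.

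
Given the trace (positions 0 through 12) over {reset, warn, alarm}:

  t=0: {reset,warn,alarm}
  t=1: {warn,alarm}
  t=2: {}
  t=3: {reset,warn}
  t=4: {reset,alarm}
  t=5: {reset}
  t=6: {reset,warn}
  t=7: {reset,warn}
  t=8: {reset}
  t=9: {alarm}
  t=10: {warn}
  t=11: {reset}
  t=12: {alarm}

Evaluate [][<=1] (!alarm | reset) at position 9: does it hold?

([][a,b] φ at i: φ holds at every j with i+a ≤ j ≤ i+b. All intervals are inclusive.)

Check (!alarm | reset) at every j in [9,10]:
  j=9: false
  j=10: true
Fails at j=9 → formula fails.

False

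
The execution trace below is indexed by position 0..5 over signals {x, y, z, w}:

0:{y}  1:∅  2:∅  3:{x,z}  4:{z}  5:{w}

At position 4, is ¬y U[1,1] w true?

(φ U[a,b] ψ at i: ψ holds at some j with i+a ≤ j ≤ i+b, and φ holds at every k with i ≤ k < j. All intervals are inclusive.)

Need some j in [5,5] with w, and ¬y at every k in [4,j-1].
  j=5: w holds; ¬y holds at every k in [4,4] → satisfied.

True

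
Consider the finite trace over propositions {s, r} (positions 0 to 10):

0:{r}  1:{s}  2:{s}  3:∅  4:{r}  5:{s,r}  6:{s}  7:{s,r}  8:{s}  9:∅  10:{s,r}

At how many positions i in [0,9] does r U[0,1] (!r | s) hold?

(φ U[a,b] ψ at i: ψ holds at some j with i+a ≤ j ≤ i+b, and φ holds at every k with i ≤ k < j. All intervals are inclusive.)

Evaluate at each i in [0,9]:
  i=0: ✓ (rhs at j=1; lhs holds on [0,0])
  i=1: ✓ (rhs at j=1)
  i=2: ✓ (rhs at j=2)
  i=3: ✓ (rhs at j=3)
  i=4: ✓ (rhs at j=5; lhs holds on [4,4])
  i=5: ✓ (rhs at j=5)
  i=6: ✓ (rhs at j=6)
  i=7: ✓ (rhs at j=7)
  i=8: ✓ (rhs at j=8)
  i=9: ✓ (rhs at j=9)
Positions where it holds: {0, 1, 2, 3, 4, 5, 6, 7, 8, 9} → 10.

10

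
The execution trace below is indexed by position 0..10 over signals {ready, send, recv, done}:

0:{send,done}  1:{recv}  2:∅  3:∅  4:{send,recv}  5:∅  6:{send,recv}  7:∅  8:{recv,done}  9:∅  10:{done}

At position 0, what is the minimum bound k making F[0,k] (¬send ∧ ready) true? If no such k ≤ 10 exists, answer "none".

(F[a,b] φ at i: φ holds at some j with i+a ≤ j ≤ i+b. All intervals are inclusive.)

Scan j = 0,1,… for (¬send ∧ ready):
  j=0: fails
  j=1: fails
  j=2: fails
  j=3: fails
  j=4: fails
  j=5: fails
  j=6: fails
  j=7: fails
  j=8: fails
  j=9: fails
  j=10: fails
No j in [0,10] satisfies it → none.

none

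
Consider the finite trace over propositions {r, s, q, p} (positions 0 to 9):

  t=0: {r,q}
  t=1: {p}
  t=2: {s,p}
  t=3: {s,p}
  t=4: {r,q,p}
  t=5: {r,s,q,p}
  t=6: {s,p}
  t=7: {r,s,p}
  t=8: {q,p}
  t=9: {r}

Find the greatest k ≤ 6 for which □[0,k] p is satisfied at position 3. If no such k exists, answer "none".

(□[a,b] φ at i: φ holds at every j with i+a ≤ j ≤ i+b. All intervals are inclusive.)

p must hold from j=3 onward; find where it first fails.
  j=3: holds
  j=4: holds
  j=5: holds
  j=6: holds
  j=7: holds
  j=8: holds
  j=9: fails
Holds on [3,8], so largest k = 5.

5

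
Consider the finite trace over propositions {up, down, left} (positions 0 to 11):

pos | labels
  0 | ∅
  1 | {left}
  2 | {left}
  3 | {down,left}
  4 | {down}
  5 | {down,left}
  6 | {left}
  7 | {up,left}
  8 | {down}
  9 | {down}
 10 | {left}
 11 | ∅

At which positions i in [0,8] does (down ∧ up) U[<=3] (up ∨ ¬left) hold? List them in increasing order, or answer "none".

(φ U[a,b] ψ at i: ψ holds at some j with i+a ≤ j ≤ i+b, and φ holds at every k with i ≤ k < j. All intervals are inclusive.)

0, 4, 7, 8

Evaluate at each i in [0,8]:
  i=0: ✓ (rhs at j=0)
  i=1: ✗ (lhs fails at k=1 before rhs at j=4)
  i=2: ✗ (lhs fails at k=2 before rhs at j=4)
  i=3: ✗ (lhs fails at k=3 before rhs at j=4)
  i=4: ✓ (rhs at j=4)
  i=5: ✗ (lhs fails at k=5 before rhs at j=7)
  i=6: ✗ (lhs fails at k=6 before rhs at j=7)
  i=7: ✓ (rhs at j=7)
  i=8: ✓ (rhs at j=8)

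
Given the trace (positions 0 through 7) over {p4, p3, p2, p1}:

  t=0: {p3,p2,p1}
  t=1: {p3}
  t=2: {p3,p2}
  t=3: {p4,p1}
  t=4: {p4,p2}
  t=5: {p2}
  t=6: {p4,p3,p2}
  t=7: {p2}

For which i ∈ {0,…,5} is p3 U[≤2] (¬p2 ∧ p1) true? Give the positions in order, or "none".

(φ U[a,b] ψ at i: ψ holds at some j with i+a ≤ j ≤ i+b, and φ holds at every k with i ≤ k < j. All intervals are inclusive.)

1, 2, 3

Evaluate at each i in [0,5]:
  i=0: ✗ (no rhs in [0,2])
  i=1: ✓ (rhs at j=3; lhs holds on [1,2])
  i=2: ✓ (rhs at j=3; lhs holds on [2,2])
  i=3: ✓ (rhs at j=3)
  i=4: ✗ (no rhs in [4,6])
  i=5: ✗ (no rhs in [5,7])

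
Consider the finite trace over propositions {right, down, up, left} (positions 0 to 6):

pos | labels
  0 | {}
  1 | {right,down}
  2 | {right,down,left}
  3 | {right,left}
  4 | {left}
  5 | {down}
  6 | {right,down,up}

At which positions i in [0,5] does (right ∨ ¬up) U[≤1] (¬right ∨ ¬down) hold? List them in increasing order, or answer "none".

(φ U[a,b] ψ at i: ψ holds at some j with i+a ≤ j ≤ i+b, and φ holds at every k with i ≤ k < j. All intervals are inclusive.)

Evaluate at each i in [0,5]:
  i=0: ✓ (rhs at j=0)
  i=1: ✗ (no rhs in [1,2])
  i=2: ✓ (rhs at j=3; lhs holds on [2,2])
  i=3: ✓ (rhs at j=3)
  i=4: ✓ (rhs at j=4)
  i=5: ✓ (rhs at j=5)

0, 2, 3, 4, 5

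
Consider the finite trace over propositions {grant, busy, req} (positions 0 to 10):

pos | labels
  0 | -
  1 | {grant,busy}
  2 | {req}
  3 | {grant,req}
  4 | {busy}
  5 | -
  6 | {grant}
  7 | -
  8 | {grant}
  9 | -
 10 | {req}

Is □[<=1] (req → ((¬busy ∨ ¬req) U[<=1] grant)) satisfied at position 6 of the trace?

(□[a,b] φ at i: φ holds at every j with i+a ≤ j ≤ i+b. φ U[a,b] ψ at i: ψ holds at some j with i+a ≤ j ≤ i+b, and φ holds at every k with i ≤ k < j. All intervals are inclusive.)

Check (req → ((¬busy ∨ ¬req) U[<=1] grant)) at every j in [6,7]:
  j=6: antecedent false → ✓
  j=7: antecedent false → ✓
All positions satisfy it → formula holds.

Holds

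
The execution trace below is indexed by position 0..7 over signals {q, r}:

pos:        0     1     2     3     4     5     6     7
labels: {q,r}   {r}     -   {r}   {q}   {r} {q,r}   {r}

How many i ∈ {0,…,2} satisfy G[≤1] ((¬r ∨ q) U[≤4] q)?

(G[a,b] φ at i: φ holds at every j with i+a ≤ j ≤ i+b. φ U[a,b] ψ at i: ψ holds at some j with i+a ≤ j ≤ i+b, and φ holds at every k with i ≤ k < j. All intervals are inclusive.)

Evaluate at each i in [0,2]:
  i=0: ✗ (fails at j=1)
  i=1: ✗ (fails at j=1)
  i=2: ✗ (fails at j=2)
Positions where it holds: {} → 0.

0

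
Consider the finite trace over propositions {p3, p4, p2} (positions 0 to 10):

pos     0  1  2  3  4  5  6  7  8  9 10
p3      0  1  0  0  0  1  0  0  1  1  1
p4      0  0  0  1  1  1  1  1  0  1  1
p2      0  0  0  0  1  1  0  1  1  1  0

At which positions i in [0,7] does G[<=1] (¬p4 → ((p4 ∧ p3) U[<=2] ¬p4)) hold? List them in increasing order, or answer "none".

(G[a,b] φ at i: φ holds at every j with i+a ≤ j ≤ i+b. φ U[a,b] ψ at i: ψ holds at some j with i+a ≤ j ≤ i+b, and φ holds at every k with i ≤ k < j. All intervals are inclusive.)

0, 1, 2, 3, 4, 5, 6, 7

Evaluate at each i in [0,7]:
  i=0: ✓ (all of [0,1])
  i=1: ✓ (all of [1,2])
  i=2: ✓ (all of [2,3])
  i=3: ✓ (all of [3,4])
  i=4: ✓ (all of [4,5])
  i=5: ✓ (all of [5,6])
  i=6: ✓ (all of [6,7])
  i=7: ✓ (all of [7,8])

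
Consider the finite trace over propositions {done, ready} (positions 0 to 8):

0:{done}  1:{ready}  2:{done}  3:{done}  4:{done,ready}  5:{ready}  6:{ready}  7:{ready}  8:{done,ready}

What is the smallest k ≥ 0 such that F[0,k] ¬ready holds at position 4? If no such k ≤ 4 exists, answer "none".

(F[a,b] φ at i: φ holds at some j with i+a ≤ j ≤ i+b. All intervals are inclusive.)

Scan j = 4,5,… for ¬ready:
  j=4: fails
  j=5: fails
  j=6: fails
  j=7: fails
  j=8: fails
No j in [4,8] satisfies it → none.

none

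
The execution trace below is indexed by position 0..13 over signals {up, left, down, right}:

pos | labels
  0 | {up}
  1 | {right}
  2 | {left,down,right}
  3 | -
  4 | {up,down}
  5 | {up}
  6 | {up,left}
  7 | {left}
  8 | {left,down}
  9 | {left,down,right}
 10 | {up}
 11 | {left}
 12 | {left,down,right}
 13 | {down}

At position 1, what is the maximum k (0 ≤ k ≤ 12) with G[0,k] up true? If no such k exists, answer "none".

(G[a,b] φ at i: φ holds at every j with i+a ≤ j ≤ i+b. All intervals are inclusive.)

none

up must hold from j=1 onward; find where it first fails.
  j=1: fails → no k works.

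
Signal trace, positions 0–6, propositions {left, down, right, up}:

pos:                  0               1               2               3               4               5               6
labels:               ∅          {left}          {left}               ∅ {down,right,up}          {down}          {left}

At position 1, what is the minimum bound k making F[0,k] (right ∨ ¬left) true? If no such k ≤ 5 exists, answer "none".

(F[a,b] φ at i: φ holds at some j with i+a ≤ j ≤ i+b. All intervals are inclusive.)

Scan j = 1,2,… for (right ∨ ¬left):
  j=1: fails
  j=2: fails
  j=3: holds
First hit at j=3, so smallest k = 3-1 = 2.

2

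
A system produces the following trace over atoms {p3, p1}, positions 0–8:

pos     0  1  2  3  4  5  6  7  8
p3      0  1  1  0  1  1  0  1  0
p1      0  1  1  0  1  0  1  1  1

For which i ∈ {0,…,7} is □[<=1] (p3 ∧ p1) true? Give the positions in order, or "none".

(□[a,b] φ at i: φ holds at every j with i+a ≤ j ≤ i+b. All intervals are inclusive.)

Evaluate at each i in [0,7]:
  i=0: ✗ (fails at j=0)
  i=1: ✓ (all of [1,2])
  i=2: ✗ (fails at j=3)
  i=3: ✗ (fails at j=3)
  i=4: ✗ (fails at j=5)
  i=5: ✗ (fails at j=5)
  i=6: ✗ (fails at j=6)
  i=7: ✗ (fails at j=8)

1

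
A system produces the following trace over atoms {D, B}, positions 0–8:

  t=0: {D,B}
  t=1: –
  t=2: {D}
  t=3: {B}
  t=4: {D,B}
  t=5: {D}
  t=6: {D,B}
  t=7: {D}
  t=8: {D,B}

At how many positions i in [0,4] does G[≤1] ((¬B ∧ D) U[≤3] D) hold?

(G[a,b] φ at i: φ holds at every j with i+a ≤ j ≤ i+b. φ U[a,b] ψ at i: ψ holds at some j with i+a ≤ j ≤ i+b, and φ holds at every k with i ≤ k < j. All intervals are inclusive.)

1

Evaluate at each i in [0,4]:
  i=0: ✗ (fails at j=1)
  i=1: ✗ (fails at j=1)
  i=2: ✗ (fails at j=3)
  i=3: ✗ (fails at j=3)
  i=4: ✓ (all of [4,5])
Positions where it holds: {4} → 1.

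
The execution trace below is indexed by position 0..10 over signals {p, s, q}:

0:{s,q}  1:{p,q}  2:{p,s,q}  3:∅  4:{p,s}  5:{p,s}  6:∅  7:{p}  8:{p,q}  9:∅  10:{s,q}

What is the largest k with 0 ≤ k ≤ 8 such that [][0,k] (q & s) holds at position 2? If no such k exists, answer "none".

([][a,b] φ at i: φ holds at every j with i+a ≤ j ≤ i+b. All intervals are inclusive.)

(q & s) must hold from j=2 onward; find where it first fails.
  j=2: holds
  j=3: fails
Holds on [2,2], so largest k = 0.

0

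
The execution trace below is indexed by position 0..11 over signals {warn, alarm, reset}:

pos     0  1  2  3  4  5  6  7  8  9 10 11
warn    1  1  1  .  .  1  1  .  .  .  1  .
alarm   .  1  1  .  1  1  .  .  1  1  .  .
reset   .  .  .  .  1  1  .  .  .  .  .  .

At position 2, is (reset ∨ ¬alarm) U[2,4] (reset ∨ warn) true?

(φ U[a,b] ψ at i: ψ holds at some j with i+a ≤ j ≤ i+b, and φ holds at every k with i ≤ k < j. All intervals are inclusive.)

Need some j in [4,6] with (reset ∨ warn), and (reset ∨ ¬alarm) at every k in [2,j-1].
  j=4: (reset ∨ warn) holds, but (reset ∨ ¬alarm) fails at k=2 → not this j.
  j=5: (reset ∨ warn) holds, but (reset ∨ ¬alarm) fails at k=2 → not this j.
  j=6: (reset ∨ warn) holds, but (reset ∨ ¬alarm) fails at k=2 → not this j.
No j in the window works → until fails.

No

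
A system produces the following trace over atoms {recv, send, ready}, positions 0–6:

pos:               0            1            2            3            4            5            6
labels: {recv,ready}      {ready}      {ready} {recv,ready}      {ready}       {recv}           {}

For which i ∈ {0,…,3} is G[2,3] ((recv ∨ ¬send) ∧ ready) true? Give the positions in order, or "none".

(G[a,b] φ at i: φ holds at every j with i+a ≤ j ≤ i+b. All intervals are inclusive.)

0, 1

Evaluate at each i in [0,3]:
  i=0: ✓ (all of [2,3])
  i=1: ✓ (all of [3,4])
  i=2: ✗ (fails at j=5)
  i=3: ✗ (fails at j=5)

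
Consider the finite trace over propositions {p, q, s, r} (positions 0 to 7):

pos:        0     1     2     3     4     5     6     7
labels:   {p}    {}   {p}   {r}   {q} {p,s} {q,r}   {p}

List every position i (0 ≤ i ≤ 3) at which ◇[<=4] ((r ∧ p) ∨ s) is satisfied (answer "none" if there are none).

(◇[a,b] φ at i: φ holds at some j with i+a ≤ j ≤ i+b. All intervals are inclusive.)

1, 2, 3

Evaluate at each i in [0,3]:
  i=0: ✗ (none in [0,4])
  i=1: ✓ (witness j=5)
  i=2: ✓ (witness j=5)
  i=3: ✓ (witness j=5)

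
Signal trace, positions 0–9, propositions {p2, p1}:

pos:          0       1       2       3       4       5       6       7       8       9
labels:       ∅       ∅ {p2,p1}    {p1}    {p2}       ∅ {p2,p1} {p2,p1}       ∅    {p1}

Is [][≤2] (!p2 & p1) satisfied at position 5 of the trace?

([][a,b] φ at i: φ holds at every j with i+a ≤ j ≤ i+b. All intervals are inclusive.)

False

Check (!p2 & p1) at every j in [5,7]:
  j=5: false
  j=6: false
  j=7: false
Fails at j=5 → formula fails.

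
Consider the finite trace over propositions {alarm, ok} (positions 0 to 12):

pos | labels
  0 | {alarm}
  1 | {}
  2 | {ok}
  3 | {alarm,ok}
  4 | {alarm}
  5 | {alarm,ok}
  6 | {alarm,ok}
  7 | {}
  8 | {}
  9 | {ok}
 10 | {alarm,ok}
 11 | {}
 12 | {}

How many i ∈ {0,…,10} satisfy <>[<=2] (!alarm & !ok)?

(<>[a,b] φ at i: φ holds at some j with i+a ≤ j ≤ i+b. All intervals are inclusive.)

Evaluate at each i in [0,10]:
  i=0: ✓ (witness j=1)
  i=1: ✓ (witness j=1)
  i=2: ✗ (none in [2,4])
  i=3: ✗ (none in [3,5])
  i=4: ✗ (none in [4,6])
  i=5: ✓ (witness j=7)
  i=6: ✓ (witness j=7)
  i=7: ✓ (witness j=7)
  i=8: ✓ (witness j=8)
  i=9: ✓ (witness j=11)
  i=10: ✓ (witness j=11)
Positions where it holds: {0, 1, 5, 6, 7, 8, 9, 10} → 8.

8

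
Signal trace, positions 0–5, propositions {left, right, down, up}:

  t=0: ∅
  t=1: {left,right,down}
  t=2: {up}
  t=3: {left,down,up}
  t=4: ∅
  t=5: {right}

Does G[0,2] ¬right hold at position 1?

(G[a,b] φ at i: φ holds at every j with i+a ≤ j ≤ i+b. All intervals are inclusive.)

Check ¬right at every j in [1,3]:
  j=1: false
  j=2: true
  j=3: true
Fails at j=1 → formula fails.

False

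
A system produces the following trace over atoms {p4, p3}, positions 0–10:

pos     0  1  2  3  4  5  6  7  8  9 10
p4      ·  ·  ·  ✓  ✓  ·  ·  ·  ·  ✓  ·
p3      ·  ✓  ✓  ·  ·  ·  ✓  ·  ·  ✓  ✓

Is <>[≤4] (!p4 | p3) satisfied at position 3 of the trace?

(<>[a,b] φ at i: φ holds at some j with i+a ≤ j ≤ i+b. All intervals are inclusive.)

Holds

Check (!p4 | p3) at each j in [3,7]:
  j=3: false
  j=4: false
  j=5: true
  j=6: true
  j=7: true
Found at j=5 → formula holds.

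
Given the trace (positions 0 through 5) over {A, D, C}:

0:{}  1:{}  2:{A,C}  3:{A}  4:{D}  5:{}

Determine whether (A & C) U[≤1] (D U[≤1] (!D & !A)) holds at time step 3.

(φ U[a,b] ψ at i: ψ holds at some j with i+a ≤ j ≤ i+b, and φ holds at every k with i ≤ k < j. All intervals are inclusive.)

No

Need some j in [3,4] with (D U[≤1] (!D & !A)), and (A & C) at every k in [3,j-1].
  j=3: (D U[≤1] (!D & !A)) — fails.
  j=4: (D U[≤1] (!D & !A)) holds, but (A & C) fails at k=3 → not this j.
No j in the window works → until fails.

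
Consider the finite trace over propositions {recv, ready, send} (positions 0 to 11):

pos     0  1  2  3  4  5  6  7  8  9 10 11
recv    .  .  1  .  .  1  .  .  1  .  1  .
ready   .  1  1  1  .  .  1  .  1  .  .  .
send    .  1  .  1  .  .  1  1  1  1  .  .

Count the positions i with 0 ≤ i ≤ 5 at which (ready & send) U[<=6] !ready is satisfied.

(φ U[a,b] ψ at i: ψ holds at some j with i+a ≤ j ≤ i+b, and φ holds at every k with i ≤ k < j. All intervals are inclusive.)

Evaluate at each i in [0,5]:
  i=0: ✓ (rhs at j=0)
  i=1: ✗ (lhs fails at k=2 before rhs at j=4)
  i=2: ✗ (lhs fails at k=2 before rhs at j=4)
  i=3: ✓ (rhs at j=4; lhs holds on [3,3])
  i=4: ✓ (rhs at j=4)
  i=5: ✓ (rhs at j=5)
Positions where it holds: {0, 3, 4, 5} → 4.

4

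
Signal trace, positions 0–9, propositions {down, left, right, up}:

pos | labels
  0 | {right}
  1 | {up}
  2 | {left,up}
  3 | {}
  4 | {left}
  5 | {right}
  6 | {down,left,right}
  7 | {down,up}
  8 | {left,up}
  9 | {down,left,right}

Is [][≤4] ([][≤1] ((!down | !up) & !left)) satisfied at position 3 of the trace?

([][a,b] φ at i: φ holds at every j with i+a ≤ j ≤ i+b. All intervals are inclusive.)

Check [][≤1] ((!down | !up) & !left) at every j in [3,7]:
  j=3: fails at 4
  j=4: fails at 4
  j=5: fails at 6
  j=6: fails at 6
  j=7: fails at 7
Fails at j=3 → formula fails.

False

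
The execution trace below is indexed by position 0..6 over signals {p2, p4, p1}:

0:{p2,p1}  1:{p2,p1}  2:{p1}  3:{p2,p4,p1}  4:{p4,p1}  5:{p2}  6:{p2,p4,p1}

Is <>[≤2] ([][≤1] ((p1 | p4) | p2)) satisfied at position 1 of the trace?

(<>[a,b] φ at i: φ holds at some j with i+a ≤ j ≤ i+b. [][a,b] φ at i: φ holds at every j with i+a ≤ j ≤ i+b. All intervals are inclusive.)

Check [][≤1] ((p1 | p4) | p2) at each j in [1,3]:
  j=1: holds on [1,2]
  j=2: holds on [2,3]
  j=3: holds on [3,4]
Found at j=1 → formula holds.

Holds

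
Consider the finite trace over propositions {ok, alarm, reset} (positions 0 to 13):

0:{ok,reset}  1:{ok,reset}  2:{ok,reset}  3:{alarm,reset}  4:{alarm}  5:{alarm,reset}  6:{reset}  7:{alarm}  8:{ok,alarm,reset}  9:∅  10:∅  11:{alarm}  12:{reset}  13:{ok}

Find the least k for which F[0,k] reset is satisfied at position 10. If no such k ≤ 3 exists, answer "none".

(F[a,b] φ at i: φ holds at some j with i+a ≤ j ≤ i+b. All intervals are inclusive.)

2

Scan j = 10,11,… for reset:
  j=10: fails
  j=11: fails
  j=12: holds
First hit at j=12, so smallest k = 12-10 = 2.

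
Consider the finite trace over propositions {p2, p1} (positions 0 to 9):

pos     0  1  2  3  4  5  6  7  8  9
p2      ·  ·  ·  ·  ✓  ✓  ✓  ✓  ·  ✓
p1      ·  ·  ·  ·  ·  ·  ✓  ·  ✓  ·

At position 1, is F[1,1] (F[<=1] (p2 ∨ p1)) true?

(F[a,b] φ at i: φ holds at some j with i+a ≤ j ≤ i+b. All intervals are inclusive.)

Check F[<=1] (p2 ∨ p1) at each j in [2,2]:
  j=2: fails (none in [2,3])
No position in the window satisfies it → formula fails.

Does not hold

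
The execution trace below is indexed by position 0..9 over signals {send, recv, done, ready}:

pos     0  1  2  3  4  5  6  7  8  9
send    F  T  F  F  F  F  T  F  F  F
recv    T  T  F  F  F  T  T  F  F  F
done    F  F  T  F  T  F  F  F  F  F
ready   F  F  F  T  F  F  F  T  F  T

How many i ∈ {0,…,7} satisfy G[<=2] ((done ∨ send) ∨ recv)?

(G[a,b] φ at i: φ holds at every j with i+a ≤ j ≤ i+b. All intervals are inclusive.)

Evaluate at each i in [0,7]:
  i=0: ✓ (all of [0,2])
  i=1: ✗ (fails at j=3)
  i=2: ✗ (fails at j=3)
  i=3: ✗ (fails at j=3)
  i=4: ✓ (all of [4,6])
  i=5: ✗ (fails at j=7)
  i=6: ✗ (fails at j=7)
  i=7: ✗ (fails at j=7)
Positions where it holds: {0, 4} → 2.

2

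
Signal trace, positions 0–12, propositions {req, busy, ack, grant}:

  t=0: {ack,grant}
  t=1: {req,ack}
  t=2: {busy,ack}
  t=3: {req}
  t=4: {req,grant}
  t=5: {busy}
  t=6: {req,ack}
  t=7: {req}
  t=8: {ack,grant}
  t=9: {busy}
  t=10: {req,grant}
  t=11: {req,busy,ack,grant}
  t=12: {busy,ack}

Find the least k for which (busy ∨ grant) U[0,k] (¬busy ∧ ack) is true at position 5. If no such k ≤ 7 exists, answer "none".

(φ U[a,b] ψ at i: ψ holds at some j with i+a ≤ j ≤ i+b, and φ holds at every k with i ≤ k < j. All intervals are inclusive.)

Need earliest j ≥ 5 with (¬busy ∧ ack), and (busy ∨ grant) at every k in [5,j-1].
  j=5: rhs fails.
  j=6: rhs holds; lhs holds on [5,5]. k = 1.

1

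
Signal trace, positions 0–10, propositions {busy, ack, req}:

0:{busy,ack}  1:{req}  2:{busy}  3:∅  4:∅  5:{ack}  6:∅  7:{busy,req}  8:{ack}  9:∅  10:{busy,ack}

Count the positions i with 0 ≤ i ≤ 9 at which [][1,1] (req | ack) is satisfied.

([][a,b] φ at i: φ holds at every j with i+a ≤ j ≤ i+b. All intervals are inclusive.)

Evaluate at each i in [0,9]:
  i=0: ✓ (all of [1,1])
  i=1: ✗ (fails at j=2)
  i=2: ✗ (fails at j=3)
  i=3: ✗ (fails at j=4)
  i=4: ✓ (all of [5,5])
  i=5: ✗ (fails at j=6)
  i=6: ✓ (all of [7,7])
  i=7: ✓ (all of [8,8])
  i=8: ✗ (fails at j=9)
  i=9: ✓ (all of [10,10])
Positions where it holds: {0, 4, 6, 7, 9} → 5.

5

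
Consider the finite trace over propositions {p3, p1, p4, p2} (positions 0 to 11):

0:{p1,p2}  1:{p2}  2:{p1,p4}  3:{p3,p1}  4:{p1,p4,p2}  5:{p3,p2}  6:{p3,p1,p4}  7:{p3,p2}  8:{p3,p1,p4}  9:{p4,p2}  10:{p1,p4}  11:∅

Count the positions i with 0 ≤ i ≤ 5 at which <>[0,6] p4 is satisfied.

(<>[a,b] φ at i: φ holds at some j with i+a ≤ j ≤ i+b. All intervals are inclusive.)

6

Evaluate at each i in [0,5]:
  i=0: ✓ (witness j=2)
  i=1: ✓ (witness j=2)
  i=2: ✓ (witness j=2)
  i=3: ✓ (witness j=4)
  i=4: ✓ (witness j=4)
  i=5: ✓ (witness j=6)
Positions where it holds: {0, 1, 2, 3, 4, 5} → 6.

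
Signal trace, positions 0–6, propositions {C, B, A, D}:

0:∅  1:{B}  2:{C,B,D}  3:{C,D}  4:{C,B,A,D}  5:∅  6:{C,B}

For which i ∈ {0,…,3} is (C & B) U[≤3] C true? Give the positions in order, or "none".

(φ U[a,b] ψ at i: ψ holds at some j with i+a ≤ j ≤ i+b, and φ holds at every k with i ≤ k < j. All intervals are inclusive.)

Evaluate at each i in [0,3]:
  i=0: ✗ (lhs fails at k=0 before rhs at j=2)
  i=1: ✗ (lhs fails at k=1 before rhs at j=2)
  i=2: ✓ (rhs at j=2)
  i=3: ✓ (rhs at j=3)

2, 3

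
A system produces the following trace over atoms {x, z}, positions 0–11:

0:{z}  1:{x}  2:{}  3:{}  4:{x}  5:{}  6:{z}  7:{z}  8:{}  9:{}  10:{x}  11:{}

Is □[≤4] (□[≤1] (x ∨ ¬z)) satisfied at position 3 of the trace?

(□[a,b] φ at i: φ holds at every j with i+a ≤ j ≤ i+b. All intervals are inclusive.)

Check □[≤1] (x ∨ ¬z) at every j in [3,7]:
  j=3: holds on [3,4]
  j=4: holds on [4,5]
  j=5: fails at 6
  j=6: fails at 6
  j=7: fails at 7
Fails at j=5 → formula fails.

False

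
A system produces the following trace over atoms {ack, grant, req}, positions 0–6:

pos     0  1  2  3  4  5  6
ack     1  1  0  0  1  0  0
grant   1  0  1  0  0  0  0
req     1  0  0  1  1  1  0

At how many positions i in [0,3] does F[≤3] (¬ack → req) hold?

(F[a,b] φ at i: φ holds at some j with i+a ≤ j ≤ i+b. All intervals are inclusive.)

Evaluate at each i in [0,3]:
  i=0: ✓ (witness j=0)
  i=1: ✓ (witness j=1)
  i=2: ✓ (witness j=3)
  i=3: ✓ (witness j=3)
Positions where it holds: {0, 1, 2, 3} → 4.

4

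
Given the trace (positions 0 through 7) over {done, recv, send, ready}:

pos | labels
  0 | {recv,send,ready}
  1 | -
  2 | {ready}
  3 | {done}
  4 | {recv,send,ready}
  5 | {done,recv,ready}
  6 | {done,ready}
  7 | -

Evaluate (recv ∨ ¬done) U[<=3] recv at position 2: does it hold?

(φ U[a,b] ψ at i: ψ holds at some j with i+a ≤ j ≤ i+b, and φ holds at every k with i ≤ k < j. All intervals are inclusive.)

False

Need some j in [2,5] with recv, and (recv ∨ ¬done) at every k in [2,j-1].
  j=2: recv false.
  j=3: recv false.
  j=4: recv holds, but (recv ∨ ¬done) fails at k=3 → not this j.
  j=5: recv holds, but (recv ∨ ¬done) fails at k=3 → not this j.
No j in the window works → until fails.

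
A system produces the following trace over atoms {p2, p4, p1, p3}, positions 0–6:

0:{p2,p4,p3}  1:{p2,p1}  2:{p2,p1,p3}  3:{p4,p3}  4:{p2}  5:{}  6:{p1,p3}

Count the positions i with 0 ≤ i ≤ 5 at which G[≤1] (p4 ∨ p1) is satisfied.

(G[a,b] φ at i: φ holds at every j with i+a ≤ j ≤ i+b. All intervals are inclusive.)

3

Evaluate at each i in [0,5]:
  i=0: ✓ (all of [0,1])
  i=1: ✓ (all of [1,2])
  i=2: ✓ (all of [2,3])
  i=3: ✗ (fails at j=4)
  i=4: ✗ (fails at j=4)
  i=5: ✗ (fails at j=5)
Positions where it holds: {0, 1, 2} → 3.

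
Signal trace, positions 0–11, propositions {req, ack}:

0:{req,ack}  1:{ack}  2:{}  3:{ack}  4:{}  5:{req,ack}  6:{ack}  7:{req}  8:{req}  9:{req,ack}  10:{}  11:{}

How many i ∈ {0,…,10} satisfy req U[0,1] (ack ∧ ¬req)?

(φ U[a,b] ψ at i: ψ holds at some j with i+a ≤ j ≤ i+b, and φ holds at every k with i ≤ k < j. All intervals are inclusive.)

Evaluate at each i in [0,10]:
  i=0: ✓ (rhs at j=1; lhs holds on [0,0])
  i=1: ✓ (rhs at j=1)
  i=2: ✗ (lhs fails at k=2 before rhs at j=3)
  i=3: ✓ (rhs at j=3)
  i=4: ✗ (no rhs in [4,5])
  i=5: ✓ (rhs at j=6; lhs holds on [5,5])
  i=6: ✓ (rhs at j=6)
  i=7: ✗ (no rhs in [7,8])
  i=8: ✗ (no rhs in [8,9])
  i=9: ✗ (no rhs in [9,10])
  i=10: ✗ (no rhs in [10,11])
Positions where it holds: {0, 1, 3, 5, 6} → 5.

5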